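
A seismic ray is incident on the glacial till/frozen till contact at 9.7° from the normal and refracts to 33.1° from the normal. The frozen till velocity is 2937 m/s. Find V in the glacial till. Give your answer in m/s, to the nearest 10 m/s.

910 m/s

Snell's law: sin 9.7°/V₁ = sin 33.1°/V₂.
V₁ = V₂·sin 9.7°/sin 33.1° = 2937 × 0.3085 = 906.16 m/s.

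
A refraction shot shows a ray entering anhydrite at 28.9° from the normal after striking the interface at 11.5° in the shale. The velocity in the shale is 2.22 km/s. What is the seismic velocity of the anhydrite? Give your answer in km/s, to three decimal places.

Snell's law: sin 11.5°/V₁ = sin 28.9°/V₂.
V₂ = V₁·sin 28.9°/sin 11.5° = 2.22 × 2.4241 = 5.381 km/s.

5.381 km/s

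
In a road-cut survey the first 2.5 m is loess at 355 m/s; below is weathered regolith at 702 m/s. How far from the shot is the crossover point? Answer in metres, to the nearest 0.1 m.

x_cross = 2h·√((V₂+V₁)/(V₂−V₁)).
(V₂+V₁)/(V₂−V₁) = (702+355)/(702−355) = 3.0461; √ = 1.7453.
x_cross = 2·2.5·1.7453 = 8.73 m.

8.7 m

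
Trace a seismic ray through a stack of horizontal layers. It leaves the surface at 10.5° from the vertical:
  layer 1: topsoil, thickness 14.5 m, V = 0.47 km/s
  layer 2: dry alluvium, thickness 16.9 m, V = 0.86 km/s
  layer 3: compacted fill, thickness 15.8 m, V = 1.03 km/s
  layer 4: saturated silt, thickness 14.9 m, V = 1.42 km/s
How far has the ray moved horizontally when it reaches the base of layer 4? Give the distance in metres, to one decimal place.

25.4 m

Apply Snell's law at each interface; in layer i the horizontal offset is hᵢ·tan θᵢ.
Layer 1: θ = 10.50°; offset = 14.5·tan 10.50° = 2.687 m.
Layer 2: sin θ = 0.86·sin 10.5°/0.47 = 0.3335, θ = 19.48°; offset = 16.9·tan 19.48° = 5.977 m.
Layer 3: sin θ = 1.03·sin 10.5°/0.47 = 0.3994, θ = 23.54°; offset = 15.8·tan 23.54° = 6.883 m.
Layer 4: sin θ = 1.42·sin 10.5°/0.47 = 0.5506, θ = 33.41°; offset = 14.9·tan 33.41° = 9.827 m.
Σ offsets = 25.375 m.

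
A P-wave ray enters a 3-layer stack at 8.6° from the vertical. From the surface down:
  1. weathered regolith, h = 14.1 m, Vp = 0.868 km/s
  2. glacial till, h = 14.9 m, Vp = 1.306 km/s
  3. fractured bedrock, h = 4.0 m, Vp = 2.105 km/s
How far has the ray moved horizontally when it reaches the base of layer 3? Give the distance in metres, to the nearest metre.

7 m

p = sin θ₁/V₁ = sin 8.6°/0.868 = 1.7228e-01 s/km is conserved through the stack.
Layer 1: θ = 8.60°; offset = 14.1·tan 8.60° = 2.132 m.
Layer 2: sin θ = p·1.306 = 0.2250 → θ = 13.00°; offset = 14.9·tan 13.00° = 3.441 m.
Layer 3: sin θ = p·2.105 = 0.3626 → θ = 21.26°; offset = 4.0·tan 21.26° = 1.557 m.
Total horizontal offset = 7.130 m.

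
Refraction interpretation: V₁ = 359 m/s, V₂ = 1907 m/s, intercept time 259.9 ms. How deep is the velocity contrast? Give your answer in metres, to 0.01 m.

47.50 m

h = tᵢ·V₁·V₂ / (2·√(V₂²−V₁²)).
√(V₂²−V₁²) = √(1907² − 359²) = 1872.9 m/s.
h = 0.2599 s × 359 × 1907 / (2 × 1872.9) = 47.50 m.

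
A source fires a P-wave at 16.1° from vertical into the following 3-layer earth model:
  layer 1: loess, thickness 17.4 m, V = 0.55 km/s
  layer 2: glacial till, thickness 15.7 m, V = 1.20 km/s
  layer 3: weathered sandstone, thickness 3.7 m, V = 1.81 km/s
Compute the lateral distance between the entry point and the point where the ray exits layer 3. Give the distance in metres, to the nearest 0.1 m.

25.2 m

Ray parameter p = sin 16.1° / 0.55 km/s = 5.0421e-01 s/km.
Layer 1: θ = 16.10°; offset = 17.4·tan 16.10° = 5.022 m.
Layer 2: sin θ = p·1.20 = 0.6051 → θ = 37.23°; offset = 15.7·tan 37.23° = 11.931 m.
Layer 3: sin θ = p·1.81 = 0.9126 → θ = 65.87°; offset = 3.7·tan 65.87° = 8.260 m.
Total horizontal offset = 25.213 m.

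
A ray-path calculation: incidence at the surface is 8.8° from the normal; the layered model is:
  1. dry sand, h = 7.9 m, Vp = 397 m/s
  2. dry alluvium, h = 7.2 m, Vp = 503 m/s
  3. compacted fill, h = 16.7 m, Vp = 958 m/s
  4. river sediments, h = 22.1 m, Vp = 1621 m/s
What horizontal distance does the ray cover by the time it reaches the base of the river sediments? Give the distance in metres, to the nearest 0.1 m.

Apply Snell's law at each interface; in layer i the horizontal offset is hᵢ·tan θᵢ.
Layer 1: θ = 8.80°; offset = 7.9·tan 8.80° = 1.223 m.
Layer 2: sin θ = 503·sin 8.8°/397 = 0.1938, θ = 11.18°; offset = 7.2·tan 11.18° = 1.423 m.
Layer 3: sin θ = 958·sin 8.8°/397 = 0.3692, θ = 21.66°; offset = 16.7·tan 21.66° = 6.634 m.
Layer 4: sin θ = 1621·sin 8.8°/397 = 0.6247, θ = 38.66°; offset = 22.1·tan 38.66° = 17.678 m.
Summing the layer offsets gives 26.958 m.

27.0 m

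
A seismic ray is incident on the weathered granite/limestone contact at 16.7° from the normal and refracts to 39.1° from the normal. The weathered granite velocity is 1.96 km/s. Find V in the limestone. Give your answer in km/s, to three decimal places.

4.302 km/s

sin 16.7° = 0.2874; sin 39.1° = 0.6307.
V₂ = V₁·(sin θ₂/sin θ₁) = 1.96·(0.6307/0.2874) = 4.302 km/s.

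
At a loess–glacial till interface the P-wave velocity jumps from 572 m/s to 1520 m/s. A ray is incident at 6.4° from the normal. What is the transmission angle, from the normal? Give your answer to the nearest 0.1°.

17.2°

sin θ₁/V₁ = sin θ₂/V₂ ⇒ sin θ₂ = 1520·sin 6.4°/572 = 1520·0.1115/572 = 0.2962.
θ₂ = arcsin 0.2962 = 17.23° from the normal.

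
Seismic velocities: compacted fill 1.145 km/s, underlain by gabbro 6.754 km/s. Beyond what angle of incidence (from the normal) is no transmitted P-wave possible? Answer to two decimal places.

Critical incidence: sin θ_c = V₁/V₂ = 1.145/6.754 = 0.1695.
θ_c = arcsin 0.1695 = 9.76°.

9.76°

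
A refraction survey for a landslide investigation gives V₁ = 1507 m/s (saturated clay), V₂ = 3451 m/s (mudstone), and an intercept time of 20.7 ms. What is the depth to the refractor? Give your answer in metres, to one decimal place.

θ_c = arcsin(1507/3451) = 25.89°; cos θ_c = 0.8996.
tᵢ = 2h cos θ_c/V₁ ⇒ h = tᵢ·V₁/(2 cos θ_c) = 0.0207·1507/(2·0.8996) = 17.34 m.

17.3 m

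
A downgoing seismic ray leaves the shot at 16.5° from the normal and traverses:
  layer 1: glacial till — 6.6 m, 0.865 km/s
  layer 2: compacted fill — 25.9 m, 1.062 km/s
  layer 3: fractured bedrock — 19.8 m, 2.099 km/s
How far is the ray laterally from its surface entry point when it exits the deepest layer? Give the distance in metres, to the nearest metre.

Apply Snell's law at each interface; in layer i the horizontal offset is hᵢ·tan θᵢ.
Layer 1: θ = 16.50°; offset = 6.6·tan 16.50° = 1.955 m.
Layer 2: sin θ = 1.062·sin 16.5°/0.865 = 0.3487, θ = 20.41°; offset = 25.9·tan 20.41° = 9.636 m.
Layer 3: sin θ = 2.099·sin 16.5°/0.865 = 0.6892, θ = 43.57°; offset = 19.8·tan 43.57° = 18.833 m.
Σ offsets = 30.424 m.

30 m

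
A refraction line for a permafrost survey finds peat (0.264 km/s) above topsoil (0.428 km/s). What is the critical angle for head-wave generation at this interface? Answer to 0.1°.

Critical incidence: sin θ_c = V₁/V₂ = 0.264/0.428 = 0.6168.
θ_c = arcsin 0.6168 = 38.08°.

38.1°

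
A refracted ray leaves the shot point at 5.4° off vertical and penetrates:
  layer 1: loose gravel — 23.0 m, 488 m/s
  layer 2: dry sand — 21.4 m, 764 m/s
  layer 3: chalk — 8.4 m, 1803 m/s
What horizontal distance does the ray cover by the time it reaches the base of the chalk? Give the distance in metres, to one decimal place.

p = sin θ₁/V₁ = sin 5.4°/488 = 1.9284e-04 s/m is conserved through the stack.
Layer 1: θ = 5.40°; offset = 23.0·tan 5.40° = 2.174 m.
Layer 2: sin θ = p·764 = 0.1473 → θ = 8.47°; offset = 21.4·tan 8.47° = 3.188 m.
Layer 3: sin θ = p·1803 = 0.3477 → θ = 20.35°; offset = 8.4·tan 20.35° = 3.115 m.
Total horizontal offset = 8.477 m.

8.5 m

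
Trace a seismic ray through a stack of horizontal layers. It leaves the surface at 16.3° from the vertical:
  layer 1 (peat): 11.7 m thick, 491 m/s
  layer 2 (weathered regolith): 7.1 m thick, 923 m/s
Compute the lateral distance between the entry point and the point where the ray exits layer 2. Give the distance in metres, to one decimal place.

7.8 m

p = sin θ₁/V₁ = sin 16.3°/491 = 5.7162e-04 s/m is conserved through the stack.
Layer 1: θ = 16.30°; offset = 11.7·tan 16.30° = 3.421 m.
Layer 2: sin θ = p·923 = 0.5276 → θ = 31.84°; offset = 7.1·tan 31.84° = 4.410 m.
Summing the layer offsets gives 7.831 m.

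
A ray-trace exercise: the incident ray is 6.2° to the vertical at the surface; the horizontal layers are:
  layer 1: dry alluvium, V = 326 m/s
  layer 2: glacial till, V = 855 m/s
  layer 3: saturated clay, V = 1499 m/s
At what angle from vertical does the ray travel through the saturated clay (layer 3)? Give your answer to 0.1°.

29.8°

Snell's law across each interface conserves sin θ / V, so sin θ_3 = V_3·sin θ₁/V₁.
sin θ_3 = 1499 × sin 6.2° / 326 = 0.4966.
θ_3 = arcsin 0.4966 = 29.78°.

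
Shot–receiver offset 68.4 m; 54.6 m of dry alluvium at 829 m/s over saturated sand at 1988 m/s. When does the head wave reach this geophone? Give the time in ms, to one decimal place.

θ_c = arcsin(V₁/V₂) = arcsin(829/1988) = 24.65°, cos θ_c = 0.9089.
Intercept time tᵢ = 2h cos θ_c / V₁ = 2·54.6·0.9089/829 = 0.11973 s.
t = x/V₂ + tᵢ = 68.4/1988 + 0.11973 = 0.15413 s.

154.1 ms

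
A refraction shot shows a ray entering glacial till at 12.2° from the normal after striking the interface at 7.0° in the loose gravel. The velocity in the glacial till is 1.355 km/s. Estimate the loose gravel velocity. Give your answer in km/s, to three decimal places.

Snell's law: sin 7.0°/V₁ = sin 12.2°/V₂.
V₁ = V₂·sin 7.0°/sin 12.2° = 1.355 × 0.5767 = 0.781 km/s.

0.781 km/s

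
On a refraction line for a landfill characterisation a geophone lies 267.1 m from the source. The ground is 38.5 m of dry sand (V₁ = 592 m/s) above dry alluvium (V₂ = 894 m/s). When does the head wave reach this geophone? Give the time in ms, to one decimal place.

396.2 ms

θ_c = arcsin(V₁/V₂) = arcsin(592/894) = 41.47°, cos θ_c = 0.7493.
Intercept time tᵢ = 2h cos θ_c / V₁ = 2·38.5·0.7493/592 = 0.09746 s.
t = x/V₂ + tᵢ = 267.1/894 + 0.09746 = 0.39623 s.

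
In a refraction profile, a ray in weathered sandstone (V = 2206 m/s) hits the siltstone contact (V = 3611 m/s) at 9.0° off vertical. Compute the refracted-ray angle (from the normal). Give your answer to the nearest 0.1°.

14.8°

sin θ₁/V₁ = sin θ₂/V₂ ⇒ sin θ₂ = 3611·sin 9.0°/2206 = 3611·0.1564/2206 = 0.2561.
θ₂ = sin⁻¹(0.2561) = 14.84° (from vertical).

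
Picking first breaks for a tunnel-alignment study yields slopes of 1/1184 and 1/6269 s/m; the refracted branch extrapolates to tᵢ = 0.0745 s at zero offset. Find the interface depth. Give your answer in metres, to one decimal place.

44.9 m

h = tᵢ·V₁·V₂ / (2·√(V₂²−V₁²)).
√(V₂²−V₁²) = √(6269² − 1184²) = 6156.2 m/s.
h = 0.0745 s × 1184 × 6269 / (2 × 6156.2) = 44.91 m.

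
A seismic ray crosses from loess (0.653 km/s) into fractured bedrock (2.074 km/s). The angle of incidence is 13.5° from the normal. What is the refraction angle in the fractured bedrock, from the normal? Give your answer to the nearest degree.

sin θ₁/V₁ = sin θ₂/V₂ ⇒ sin θ₂ = 2.074·sin 13.5°/0.653 = 2.074·0.2334/0.653 = 0.7414.
θ₂ = sin⁻¹(0.7414) = 47.85° (from vertical).

48°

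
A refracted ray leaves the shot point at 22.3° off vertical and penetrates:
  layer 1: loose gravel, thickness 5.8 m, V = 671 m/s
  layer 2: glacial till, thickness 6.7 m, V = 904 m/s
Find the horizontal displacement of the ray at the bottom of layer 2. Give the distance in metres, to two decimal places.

p = sin θ₁/V₁ = sin 22.3°/671 = 5.6551e-04 s/m is conserved through the stack.
Layer 1: θ = 22.30°; offset = 5.8·tan 22.30° = 2.3788 m.
Layer 2: sin θ = p·904 = 0.5112 → θ = 30.75°; offset = 6.7·tan 30.75° = 3.9853 m.
Σ offsets = 6.3641 m.

6.36 m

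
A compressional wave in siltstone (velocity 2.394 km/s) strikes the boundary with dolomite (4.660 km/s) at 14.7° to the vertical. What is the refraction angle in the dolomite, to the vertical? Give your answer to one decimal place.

Snell's law: sin θ₂ = (V₂/V₁)·sin θ₁ = (4.660/2.394)·sin 14.7° = 0.4939.
θ₂ = arcsin 0.4939 = 29.60° from the normal.

29.6°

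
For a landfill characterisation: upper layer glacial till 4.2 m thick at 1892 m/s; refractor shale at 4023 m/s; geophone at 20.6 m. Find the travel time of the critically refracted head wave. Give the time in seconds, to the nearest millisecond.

t = x/V₂ + 2h·√(V₂²−V₁²)/(V₁V₂).
√(V₂²−V₁²) = √(4023²−1892²) = 3550.3 m/s; delay term = 2·4.2·3550.3/(1892·4023) = 0.00392 s.
t = 20.6/4023 + 0.00392 = 0.00904 s.

0.009 s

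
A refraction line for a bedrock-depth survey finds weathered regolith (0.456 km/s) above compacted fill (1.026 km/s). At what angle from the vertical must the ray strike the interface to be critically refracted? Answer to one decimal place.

Critical incidence: sin θ_c = V₁/V₂ = 0.456/1.026 = 0.4444.
θ_c = arcsin 0.4444 = 26.39°.

26.4°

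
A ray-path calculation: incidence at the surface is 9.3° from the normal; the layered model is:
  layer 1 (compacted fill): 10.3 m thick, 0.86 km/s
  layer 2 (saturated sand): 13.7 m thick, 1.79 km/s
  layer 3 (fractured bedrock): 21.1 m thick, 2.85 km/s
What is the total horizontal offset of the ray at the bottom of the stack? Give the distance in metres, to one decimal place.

20.0 m

Apply Snell's law at each interface; in layer i the horizontal offset is hᵢ·tan θᵢ.
Layer 1: θ = 9.30°; offset = 10.3·tan 9.30° = 1.687 m.
Layer 2: sin θ = 1.79·sin 9.3°/0.86 = 0.3364, θ = 19.66°; offset = 13.7·tan 19.66° = 4.893 m.
Layer 3: sin θ = 2.85·sin 9.3°/0.86 = 0.5355, θ = 32.38°; offset = 21.1·tan 32.38° = 13.381 m.
Summing the layer offsets gives 19.961 m.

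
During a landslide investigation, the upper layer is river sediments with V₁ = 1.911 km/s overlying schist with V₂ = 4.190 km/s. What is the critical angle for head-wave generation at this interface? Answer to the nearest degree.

At critical incidence the refracted ray runs along the interface (θ₂ = 90°), so sin θ_c = V₁/V₂.
θ_c = arcsin(1.911/4.190) = arcsin 0.4561 = 27.13°.

27°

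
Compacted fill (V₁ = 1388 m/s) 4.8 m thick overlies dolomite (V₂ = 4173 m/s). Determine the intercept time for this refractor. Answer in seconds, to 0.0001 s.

θ_c = arcsin(V₁/V₂) = arcsin(1388/4173) = 19.43°; cos θ_c = 0.9431.
tᵢ = 2h·cos θ_c / V₁ = 2·4.8·0.9431 / 1388 = 0.00652 s.

0.0065 s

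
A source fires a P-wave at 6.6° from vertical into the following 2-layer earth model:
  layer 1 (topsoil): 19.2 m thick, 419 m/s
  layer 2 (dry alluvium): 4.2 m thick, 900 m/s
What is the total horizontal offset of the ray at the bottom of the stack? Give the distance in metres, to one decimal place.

Ray parameter p = sin 6.6° / 419 m/s = 2.7431e-04 s/m.
Layer 1: θ = 6.60°; offset = 19.2·tan 6.60° = 2.222 m.
Layer 2: sin θ = p·900 = 0.2469 → θ = 14.29°; offset = 4.2·tan 14.29° = 1.070 m.
Summing the layer offsets gives 3.292 m.

3.3 m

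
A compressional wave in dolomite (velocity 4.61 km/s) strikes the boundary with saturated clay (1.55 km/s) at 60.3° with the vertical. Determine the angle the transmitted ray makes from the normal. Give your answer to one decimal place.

Snell's law: sin θ₂ = (V₂/V₁)·sin θ₁ = (1.55/4.61)·sin 60.3° = 0.2921.
θ₂ = arcsin 0.2921 = 16.98° from the normal.

17.0°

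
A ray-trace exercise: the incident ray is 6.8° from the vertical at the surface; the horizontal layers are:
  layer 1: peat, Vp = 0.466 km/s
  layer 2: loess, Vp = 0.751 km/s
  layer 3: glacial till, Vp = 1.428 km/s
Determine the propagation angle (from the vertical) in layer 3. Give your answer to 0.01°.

21.27°

Snell's law across each interface conserves sin θ / V, so sin θ_3 = V_3·sin θ₁/V₁.
sin θ_3 = 1.428 × sin 6.8° / 0.466 = 0.3628.
θ_3 = 21.27° from the vertical.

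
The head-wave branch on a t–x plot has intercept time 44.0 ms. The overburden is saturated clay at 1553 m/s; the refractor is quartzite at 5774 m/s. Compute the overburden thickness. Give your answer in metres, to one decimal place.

θ_c = arcsin(1553/5774) = 15.60°; cos θ_c = 0.9632.
tᵢ = 2h cos θ_c/V₁ ⇒ h = tᵢ·V₁/(2 cos θ_c) = 0.044·1553/(2·0.9632) = 35.47 m.

35.5 m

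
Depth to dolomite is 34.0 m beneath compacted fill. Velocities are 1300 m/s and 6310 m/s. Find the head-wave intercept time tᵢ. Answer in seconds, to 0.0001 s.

tᵢ = 2h·√(V₂²−V₁²)/(V₁V₂).
√(V₂²−V₁²) = √(6310²−1300²) = 6174.6 m/s.
tᵢ = 2·34.0·6174.6/(1300·6310) = 0.05119 s.

0.0512 s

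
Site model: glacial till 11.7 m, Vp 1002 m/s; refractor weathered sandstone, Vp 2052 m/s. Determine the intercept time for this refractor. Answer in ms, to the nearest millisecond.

20 ms

θ_c = arcsin(V₁/V₂) = arcsin(1002/2052) = 29.23°; cos θ_c = 0.8727.
tᵢ = 2h·cos θ_c / V₁ = 2·11.7·0.8727 / 1002 = 0.02038 s.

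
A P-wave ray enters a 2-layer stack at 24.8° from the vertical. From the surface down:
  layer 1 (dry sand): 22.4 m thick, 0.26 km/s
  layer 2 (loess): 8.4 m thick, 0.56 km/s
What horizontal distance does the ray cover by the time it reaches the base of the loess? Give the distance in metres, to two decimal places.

Ray parameter p = sin 24.8° / 0.26 km/s = 1.6133e+00 s/km.
Layer 1: θ = 24.80°; offset = 22.4·tan 24.80° = 10.3503 m.
Layer 2: sin θ = p·0.56 = 0.9034 → θ = 64.61°; offset = 8.4·tan 64.61° = 17.7010 m.
Summing the layer offsets gives 28.0513 m.

28.05 m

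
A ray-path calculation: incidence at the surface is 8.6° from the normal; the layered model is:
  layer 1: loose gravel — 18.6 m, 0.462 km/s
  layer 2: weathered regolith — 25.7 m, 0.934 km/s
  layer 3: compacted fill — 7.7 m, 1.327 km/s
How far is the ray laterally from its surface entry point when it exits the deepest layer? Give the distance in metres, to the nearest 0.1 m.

p = sin θ₁/V₁ = sin 8.6°/0.462 = 3.2367e-01 s/km is conserved through the stack.
Layer 1: θ = 8.60°; offset = 18.6·tan 8.60° = 2.813 m.
Layer 2: sin θ = p·0.934 = 0.3023 → θ = 17.60°; offset = 25.7·tan 17.60° = 8.151 m.
Layer 3: sin θ = p·1.327 = 0.4295 → θ = 25.44°; offset = 7.7·tan 25.44° = 3.662 m.
Σ offsets = 14.626 m.

14.6 m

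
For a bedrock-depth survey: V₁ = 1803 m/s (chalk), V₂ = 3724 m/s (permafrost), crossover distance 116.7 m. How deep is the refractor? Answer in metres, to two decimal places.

34.40 m

h = (x_cross/2)·√((V₂−V₁)/(V₂+V₁)).
(V₂−V₁)/(V₂+V₁) = (3724−1803)/(3724+1803) = 0.3476; √ = 0.5895.
h = (116.7/2)·0.5895 = 34.40 m.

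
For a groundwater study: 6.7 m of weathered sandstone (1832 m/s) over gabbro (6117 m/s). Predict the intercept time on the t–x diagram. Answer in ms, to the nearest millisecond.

7 ms

tᵢ = 2h·√(V₂²−V₁²)/(V₁V₂).
√(V₂²−V₁²) = √(6117²−1832²) = 5836.2 m/s.
tᵢ = 2·6.7·5836.2/(1832·6117) = 0.00698 s.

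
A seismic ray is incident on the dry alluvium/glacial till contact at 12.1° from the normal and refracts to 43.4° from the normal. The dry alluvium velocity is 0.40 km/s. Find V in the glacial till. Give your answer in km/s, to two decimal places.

1.31 km/s

sin 12.1° = 0.2096; sin 43.4° = 0.6871.
V₂ = V₁·(sin θ₂/sin θ₁) = 0.40·(0.6871/0.2096) = 1.31 km/s.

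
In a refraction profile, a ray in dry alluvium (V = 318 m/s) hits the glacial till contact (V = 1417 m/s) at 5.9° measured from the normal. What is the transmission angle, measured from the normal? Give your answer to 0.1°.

27.3°

Snell's law: sin θ₂ = (V₂/V₁)·sin θ₁ = (1417/318)·sin 5.9° = 0.4580.
θ₂ = arcsin 0.4580 = 27.26° from the normal.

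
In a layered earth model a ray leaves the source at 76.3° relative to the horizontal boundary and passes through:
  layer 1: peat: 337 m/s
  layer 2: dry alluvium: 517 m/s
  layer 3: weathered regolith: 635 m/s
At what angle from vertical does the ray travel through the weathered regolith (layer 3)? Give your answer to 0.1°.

From the normal: θ₁ = 90° − 76.3° = 13.7°.
Snell's law across each interface conserves sin θ / V, so sin θ_3 = V_3·sin θ₁/V₁.
sin θ_3 = 635 × sin 13.7° / 337 = 0.4463.
θ_3 = 26.50° from the vertical.

26.5°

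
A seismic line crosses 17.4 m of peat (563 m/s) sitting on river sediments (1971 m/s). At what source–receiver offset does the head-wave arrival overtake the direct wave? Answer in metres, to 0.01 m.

x_cross = 2h·√((V₂+V₁)/(V₂−V₁)).
(V₂+V₁)/(V₂−V₁) = (1971+563)/(1971−563) = 1.7997; √ = 1.3415.
x_cross = 2·17.4·1.3415 = 46.69 m.

46.69 m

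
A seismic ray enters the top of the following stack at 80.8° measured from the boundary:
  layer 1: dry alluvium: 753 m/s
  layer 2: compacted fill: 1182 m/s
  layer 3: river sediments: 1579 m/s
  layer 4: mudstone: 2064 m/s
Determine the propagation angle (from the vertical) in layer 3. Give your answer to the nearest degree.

From the normal: θ₁ = 90° − 80.8° = 9.2°.
Snell's law across each interface conserves sin θ / V, so sin θ_3 = V_3·sin θ₁/V₁.
sin θ_3 = 1579 × sin 9.2° / 753 = 0.3353.
θ_3 = arcsin 0.3353 = 19.59°.

20°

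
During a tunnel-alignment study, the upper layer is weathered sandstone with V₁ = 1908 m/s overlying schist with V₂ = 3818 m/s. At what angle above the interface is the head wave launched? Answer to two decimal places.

60.02°

At critical incidence the refracted ray runs along the interface (θ₂ = 90°), so sin θ_c = V₁/V₂.
θ_c = arcsin(1908/3818) = arcsin 0.4997 = 29.98°.
Measured from the interface: 90° − 29.98° = 60.02°.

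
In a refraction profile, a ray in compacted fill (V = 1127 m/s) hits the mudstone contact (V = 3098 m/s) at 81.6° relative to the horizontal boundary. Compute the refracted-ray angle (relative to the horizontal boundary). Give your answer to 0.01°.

66.32°

Convert to the normal: θ₁ = 90° − 81.6° = 8.4°.
Snell's law: sin θ₂ = (V₂/V₁)·sin θ₁ = (3098/1127)·sin 8.4° = 0.4016.
θ₂ = arcsin 0.4016 = 23.68° from the normal.
From the interface: 90° − 23.68° = 66.32°.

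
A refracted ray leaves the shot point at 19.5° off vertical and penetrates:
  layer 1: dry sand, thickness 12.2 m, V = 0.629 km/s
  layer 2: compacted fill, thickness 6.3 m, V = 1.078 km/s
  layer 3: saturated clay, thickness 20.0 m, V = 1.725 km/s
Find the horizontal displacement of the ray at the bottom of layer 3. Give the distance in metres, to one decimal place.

54.2 m

Apply Snell's law at each interface; in layer i the horizontal offset is hᵢ·tan θᵢ.
Layer 1: θ = 19.50°; offset = 12.2·tan 19.50° = 4.320 m.
Layer 2: sin θ = 1.078·sin 19.5°/0.629 = 0.5721, θ = 34.90°; offset = 6.3·tan 34.90° = 4.394 m.
Layer 3: sin θ = 1.725·sin 19.5°/0.629 = 0.9154, θ = 66.27°; offset = 20.0·tan 66.27° = 45.495 m.
Summing the layer offsets gives 54.210 m.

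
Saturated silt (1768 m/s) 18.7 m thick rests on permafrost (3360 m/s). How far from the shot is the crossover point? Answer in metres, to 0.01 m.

θ_c = arcsin(1768/3360) = 31.75°, so cos θ_c = 0.8504 and tᵢ = 2h cos θ_c/V₁ = 0.0180 s.
At crossover x/V₁ = x/V₂ + tᵢ ⇒ x = tᵢ/(1/V₁ − 1/V₂) = 0.01799/(5.6561e-04 − 2.9762e-04) = 67.12 m.

67.12 m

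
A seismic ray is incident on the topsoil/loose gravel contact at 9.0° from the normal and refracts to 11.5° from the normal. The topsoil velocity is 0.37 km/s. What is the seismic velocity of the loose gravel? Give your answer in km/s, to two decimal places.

sin 9.0° = 0.1564; sin 11.5° = 0.1994.
V₂ = V₁·(sin θ₂/sin θ₁) = 0.37·(0.1994/0.1564) = 0.47 km/s.

0.47 km/s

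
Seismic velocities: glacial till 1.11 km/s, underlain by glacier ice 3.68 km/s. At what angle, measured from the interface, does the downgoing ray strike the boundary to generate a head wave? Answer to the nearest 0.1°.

At critical incidence the refracted ray runs along the interface (θ₂ = 90°), so sin θ_c = V₁/V₂.
θ_c = arcsin(1.11/3.68) = arcsin 0.3016 = 17.56°.
Measured from the interface: 90° − 17.56° = 72.44°.

72.4°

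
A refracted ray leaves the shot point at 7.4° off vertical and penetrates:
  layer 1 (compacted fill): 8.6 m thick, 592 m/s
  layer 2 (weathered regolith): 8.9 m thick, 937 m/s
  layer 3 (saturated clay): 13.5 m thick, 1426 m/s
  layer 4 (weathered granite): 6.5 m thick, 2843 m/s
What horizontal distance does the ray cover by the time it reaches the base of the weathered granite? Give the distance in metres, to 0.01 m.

12.49 m

Ray parameter p = sin 7.4° / 592 m/s = 2.1756e-04 s/m.
Layer 1: θ = 7.40°; offset = 8.6·tan 7.40° = 1.1169 m.
Layer 2: sin θ = p·937 = 0.2039 → θ = 11.76°; offset = 8.9·tan 11.76° = 1.8532 m.
Layer 3: sin θ = p·1426 = 0.3102 → θ = 18.07°; offset = 13.5·tan 18.07° = 4.4056 m.
Layer 4: sin θ = p·2843 = 0.6185 → θ = 38.21°; offset = 6.5·tan 38.21° = 5.1165 m.
Σ offsets = 12.4923 m.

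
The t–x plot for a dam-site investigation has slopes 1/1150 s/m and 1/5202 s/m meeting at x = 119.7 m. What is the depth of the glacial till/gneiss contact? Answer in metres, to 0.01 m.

47.80 m

h = (x_cross/2)·√((V₂−V₁)/(V₂+V₁)).
(V₂−V₁)/(V₂+V₁) = (5202−1150)/(5202+1150) = 0.6379; √ = 0.7987.
h = (119.7/2)·0.7987 = 47.80 m.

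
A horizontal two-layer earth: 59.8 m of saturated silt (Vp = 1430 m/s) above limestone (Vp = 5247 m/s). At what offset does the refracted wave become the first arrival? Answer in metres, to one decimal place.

x_cross = 2h·√((V₂+V₁)/(V₂−V₁)).
(V₂+V₁)/(V₂−V₁) = (5247+1430)/(5247−1430) = 1.7493; √ = 1.3226.
x_cross = 2·59.8·1.3226 = 158.18 m.

158.2 m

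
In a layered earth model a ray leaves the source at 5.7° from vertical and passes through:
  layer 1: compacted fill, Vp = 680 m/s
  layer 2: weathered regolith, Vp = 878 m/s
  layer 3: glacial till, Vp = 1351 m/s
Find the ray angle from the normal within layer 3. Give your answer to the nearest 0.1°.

Ray parameter p = sin 5.7° / 680 = 1.4606e-04 s/m.
sin θ_3 = p·V_3 = 1.4606e-04 × 1351 = 0.1973.
θ_3 = 11.38° from the vertical.

11.4°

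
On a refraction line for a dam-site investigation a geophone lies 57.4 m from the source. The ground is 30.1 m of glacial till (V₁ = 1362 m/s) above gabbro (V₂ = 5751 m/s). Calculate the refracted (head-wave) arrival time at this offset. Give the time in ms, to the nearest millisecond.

t = x/V₂ + 2h·√(V₂²−V₁²)/(V₁V₂).
√(V₂²−V₁²) = √(5751²−1362²) = 5587.4 m/s; delay term = 2·30.1·5587.4/(1362·5751) = 0.04294 s.
t = 57.4/5751 + 0.04294 = 0.05292 s.

53 ms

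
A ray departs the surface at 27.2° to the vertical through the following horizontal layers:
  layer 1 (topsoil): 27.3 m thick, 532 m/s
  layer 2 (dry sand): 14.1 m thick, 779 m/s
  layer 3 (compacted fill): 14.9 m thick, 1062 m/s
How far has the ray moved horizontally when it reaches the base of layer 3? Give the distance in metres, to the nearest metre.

Apply Snell's law at each interface; in layer i the horizontal offset is hᵢ·tan θᵢ.
Layer 1: θ = 27.20°; offset = 27.3·tan 27.20° = 14.030 m.
Layer 2: sin θ = 779·sin 27.2°/532 = 0.6693, θ = 42.01°; offset = 14.1·tan 42.01° = 12.702 m.
Layer 3: sin θ = 1062·sin 27.2°/532 = 0.9125, θ = 65.85°; offset = 14.9·tan 65.85° = 33.232 m.
Σ offsets = 59.964 m.

60 m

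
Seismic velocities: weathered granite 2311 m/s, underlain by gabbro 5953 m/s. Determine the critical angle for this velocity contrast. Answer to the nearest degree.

23°

Critical incidence: sin θ_c = V₁/V₂ = 2311/5953 = 0.3882.
θ_c = arcsin 0.3882 = 22.84°.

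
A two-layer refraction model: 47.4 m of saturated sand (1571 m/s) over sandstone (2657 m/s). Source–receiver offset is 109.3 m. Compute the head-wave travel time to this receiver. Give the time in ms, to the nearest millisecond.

t = x/V₂ + 2h·√(V₂²−V₁²)/(V₁V₂).
√(V₂²−V₁²) = √(2657²−1571²) = 2142.8 m/s; delay term = 2·47.4·2142.8/(1571·2657) = 0.04867 s.
t = 109.3/2657 + 0.04867 = 0.08980 s.

90 ms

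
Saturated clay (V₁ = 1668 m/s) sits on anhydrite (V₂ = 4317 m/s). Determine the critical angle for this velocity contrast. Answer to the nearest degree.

Critical incidence: sin θ_c = V₁/V₂ = 1668/4317 = 0.3864.
θ_c = arcsin 0.3864 = 22.73°.

23°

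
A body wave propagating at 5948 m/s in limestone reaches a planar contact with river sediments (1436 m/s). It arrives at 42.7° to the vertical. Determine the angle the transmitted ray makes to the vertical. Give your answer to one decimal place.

9.4°

sin θ₁/V₁ = sin θ₂/V₂ ⇒ sin θ₂ = 1436·sin 42.7°/5948 = 1436·0.6782/5948 = 0.1637.
θ₂ = sin⁻¹(0.1637) = 9.42° (from vertical).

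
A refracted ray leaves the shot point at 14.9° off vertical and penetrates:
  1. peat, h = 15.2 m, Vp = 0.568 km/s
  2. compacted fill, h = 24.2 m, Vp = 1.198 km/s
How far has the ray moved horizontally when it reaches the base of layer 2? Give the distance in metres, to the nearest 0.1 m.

Ray parameter p = sin 14.9° / 0.568 km/s = 4.5270e-01 s/km.
Layer 1: θ = 14.90°; offset = 15.2·tan 14.90° = 4.044 m.
Layer 2: sin θ = p·1.198 = 0.5423 → θ = 32.84°; offset = 24.2·tan 32.84° = 15.621 m.
Σ offsets = 19.666 m.

19.7 m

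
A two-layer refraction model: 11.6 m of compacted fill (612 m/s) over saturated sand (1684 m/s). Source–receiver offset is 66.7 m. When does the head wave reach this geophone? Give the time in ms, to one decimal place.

θ_c = arcsin(V₁/V₂) = arcsin(612/1684) = 21.31°, cos θ_c = 0.9316.
Intercept time tᵢ = 2h cos θ_c / V₁ = 2·11.6·0.9316/612 = 0.03532 s.
t = x/V₂ + tᵢ = 66.7/1684 + 0.03532 = 0.07492 s.

74.9 ms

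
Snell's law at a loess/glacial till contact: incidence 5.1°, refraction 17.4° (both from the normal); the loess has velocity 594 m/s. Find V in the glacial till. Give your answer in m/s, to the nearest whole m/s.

1998 m/s

sin 5.1° = 0.0889; sin 17.4° = 0.2990.
V₂ = V₁·(sin θ₂/sin θ₁) = 594·(0.2990/0.0889) = 1998.22 m/s.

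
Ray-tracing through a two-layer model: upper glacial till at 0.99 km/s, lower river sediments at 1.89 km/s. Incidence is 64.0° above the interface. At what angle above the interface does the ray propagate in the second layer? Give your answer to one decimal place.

Angle from the normal: 90° − 64.0° = 26.0°.
Snell's law: sin θ₂ = (V₂/V₁)·sin θ₁ = (1.89/0.99)·sin 26.0° = 0.8369.
θ₂ = arcsin 0.8369 = 56.81° from the normal.
From the interface: 90° − 56.81° = 33.19°.

33.2°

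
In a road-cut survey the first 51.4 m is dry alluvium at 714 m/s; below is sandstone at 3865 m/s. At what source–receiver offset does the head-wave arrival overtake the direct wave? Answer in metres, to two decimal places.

θ_c = arcsin(714/3865) = 10.65°, so cos θ_c = 0.9828 and tᵢ = 2h cos θ_c/V₁ = 0.1415 s.
At crossover x/V₁ = x/V₂ + tᵢ ⇒ x = tᵢ/(1/V₁ − 1/V₂) = 0.14150/(1.4006e-03 − 2.5873e-04) = 123.92 m.

123.92 m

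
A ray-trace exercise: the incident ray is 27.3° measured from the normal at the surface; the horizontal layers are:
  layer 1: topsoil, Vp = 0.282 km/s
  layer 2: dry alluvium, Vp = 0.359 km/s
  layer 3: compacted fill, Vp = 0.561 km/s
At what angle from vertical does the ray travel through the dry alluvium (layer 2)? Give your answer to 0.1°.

Snell's law across each interface conserves sin θ / V, so sin θ_2 = V_2·sin θ₁/V₁.
sin θ_2 = 0.359 × sin 27.3° / 0.282 = 0.5839.
θ_2 = 35.72° from the vertical.

35.7°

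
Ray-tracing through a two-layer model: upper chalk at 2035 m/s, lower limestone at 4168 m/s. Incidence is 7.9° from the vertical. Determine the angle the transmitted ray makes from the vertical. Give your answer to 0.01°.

16.35°

Snell's law: sin θ₂ = (V₂/V₁)·sin θ₁ = (4168/2035)·sin 7.9° = 0.2815.
θ₂ = sin⁻¹(0.2815) = 16.35° (from vertical).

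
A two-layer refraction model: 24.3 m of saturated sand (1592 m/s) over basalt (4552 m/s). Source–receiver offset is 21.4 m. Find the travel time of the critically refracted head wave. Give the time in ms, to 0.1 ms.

33.3 ms

θ_c = arcsin(V₁/V₂) = arcsin(1592/4552) = 20.47°, cos θ_c = 0.9368.
Intercept time tᵢ = 2h cos θ_c / V₁ = 2·24.3·0.9368/1592 = 0.02860 s.
t = x/V₂ + tᵢ = 21.4/4552 + 0.02860 = 0.03330 s.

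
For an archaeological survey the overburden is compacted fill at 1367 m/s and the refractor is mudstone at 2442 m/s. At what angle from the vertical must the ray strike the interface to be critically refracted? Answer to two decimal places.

34.04°

Critical incidence: sin θ_c = V₁/V₂ = 1367/2442 = 0.5598.
θ_c = arcsin 0.5598 = 34.04°.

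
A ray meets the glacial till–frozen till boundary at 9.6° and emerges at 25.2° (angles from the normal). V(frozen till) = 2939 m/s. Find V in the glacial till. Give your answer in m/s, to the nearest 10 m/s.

1150 m/s

Snell's law: sin 9.6°/V₁ = sin 25.2°/V₂.
V₁ = V₂·sin 9.6°/sin 25.2° = 2939 × 0.3917 = 1151.14 m/s.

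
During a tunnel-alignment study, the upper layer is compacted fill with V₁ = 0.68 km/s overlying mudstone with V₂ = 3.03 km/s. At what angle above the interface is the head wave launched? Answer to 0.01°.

77.03°

At critical incidence the refracted ray runs along the interface (θ₂ = 90°), so sin θ_c = V₁/V₂.
θ_c = arcsin(0.68/3.03) = arcsin 0.2244 = 12.97°.
Measured from the interface: 90° − 12.97° = 77.03°.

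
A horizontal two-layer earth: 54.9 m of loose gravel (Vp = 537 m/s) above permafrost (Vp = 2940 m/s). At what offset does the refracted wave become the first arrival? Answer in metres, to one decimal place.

132.1 m

θ_c = arcsin(537/2940) = 10.52°, so cos θ_c = 0.9832 and tᵢ = 2h cos θ_c/V₁ = 0.2010 s.
At crossover x/V₁ = x/V₂ + tᵢ ⇒ x = tᵢ/(1/V₁ − 1/V₂) = 0.20103/(1.8622e-03 − 3.4014e-04) = 132.08 m.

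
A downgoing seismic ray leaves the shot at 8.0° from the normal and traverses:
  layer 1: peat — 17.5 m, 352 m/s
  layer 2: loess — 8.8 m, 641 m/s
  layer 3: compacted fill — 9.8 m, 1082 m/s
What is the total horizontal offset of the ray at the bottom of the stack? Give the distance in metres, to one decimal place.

9.4 m

Apply Snell's law at each interface; in layer i the horizontal offset is hᵢ·tan θᵢ.
Layer 1: θ = 8.00°; offset = 17.5·tan 8.00° = 2.459 m.
Layer 2: sin θ = 641·sin 8.0°/352 = 0.2534, θ = 14.68°; offset = 8.8·tan 14.68° = 2.306 m.
Layer 3: sin θ = 1082·sin 8.0°/352 = 0.4278, θ = 25.33°; offset = 9.8·tan 25.33° = 4.638 m.
Σ offsets = 9.403 m.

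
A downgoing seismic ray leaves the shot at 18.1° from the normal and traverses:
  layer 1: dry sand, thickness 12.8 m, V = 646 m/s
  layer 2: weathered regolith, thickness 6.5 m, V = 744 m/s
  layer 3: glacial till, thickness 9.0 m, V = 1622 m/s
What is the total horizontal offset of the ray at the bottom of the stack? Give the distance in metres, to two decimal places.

17.89 m

Apply Snell's law at each interface; in layer i the horizontal offset is hᵢ·tan θᵢ.
Layer 1: θ = 18.10°; offset = 12.8·tan 18.10° = 4.1837 m.
Layer 2: sin θ = 744·sin 18.1°/646 = 0.3578, θ = 20.97°; offset = 6.5·tan 20.97° = 2.4906 m.
Layer 3: sin θ = 1622·sin 18.1°/646 = 0.7801, θ = 51.27°; offset = 9.0·tan 51.27° = 11.2201 m.
Summing the layer offsets gives 17.8944 m.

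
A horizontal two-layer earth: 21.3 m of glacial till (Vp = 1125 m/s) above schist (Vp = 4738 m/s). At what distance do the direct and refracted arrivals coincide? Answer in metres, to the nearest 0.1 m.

θ_c = arcsin(1125/4738) = 13.74°, so cos θ_c = 0.9714 and tᵢ = 2h cos θ_c/V₁ = 0.0368 s.
At crossover x/V₁ = x/V₂ + tᵢ ⇒ x = tᵢ/(1/V₁ − 1/V₂) = 0.03678/(8.8889e-04 − 2.1106e-04) = 54.27 m.

54.3 m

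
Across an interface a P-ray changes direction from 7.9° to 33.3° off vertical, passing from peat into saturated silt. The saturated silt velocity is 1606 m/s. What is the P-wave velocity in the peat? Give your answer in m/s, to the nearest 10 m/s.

400 m/s

sin 7.9° = 0.1374; sin 33.3° = 0.5490.
V₁ = V₂·(sin θ₁/sin θ₂) = 1606·(0.1374/0.5490) = 402.05 m/s.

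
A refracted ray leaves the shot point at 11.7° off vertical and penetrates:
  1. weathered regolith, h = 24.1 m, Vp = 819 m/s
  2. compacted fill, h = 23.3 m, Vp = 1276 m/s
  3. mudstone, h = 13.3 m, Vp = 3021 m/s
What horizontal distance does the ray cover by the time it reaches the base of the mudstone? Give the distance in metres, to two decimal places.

Apply Snell's law at each interface; in layer i the horizontal offset is hᵢ·tan θᵢ.
Layer 1: θ = 11.70°; offset = 24.1·tan 11.70° = 4.9909 m.
Layer 2: sin θ = 1276·sin 11.7°/819 = 0.3159, θ = 18.42°; offset = 23.3·tan 18.42° = 7.7589 m.
Layer 3: sin θ = 3021·sin 11.7°/819 = 0.7480, θ = 48.42°; offset = 13.3·tan 48.42° = 14.9898 m.
Summing the layer offsets gives 27.7395 m.

27.74 m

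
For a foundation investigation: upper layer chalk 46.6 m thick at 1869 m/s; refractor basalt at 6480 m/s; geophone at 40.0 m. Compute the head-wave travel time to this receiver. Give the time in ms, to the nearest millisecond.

54 ms

θ_c = arcsin(V₁/V₂) = arcsin(1869/6480) = 16.76°, cos θ_c = 0.9575.
Intercept time tᵢ = 2h cos θ_c / V₁ = 2·46.6·0.9575/1869 = 0.04775 s.
t = x/V₂ + tᵢ = 40.0/6480 + 0.04775 = 0.05392 s.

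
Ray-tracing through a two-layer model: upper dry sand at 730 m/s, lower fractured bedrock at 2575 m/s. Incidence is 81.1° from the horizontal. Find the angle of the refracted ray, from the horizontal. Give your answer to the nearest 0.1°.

Angle from the normal: 90° − 81.1° = 8.9°.
Snell's law: sin θ₂ = (V₂/V₁)·sin θ₁ = (2575/730)·sin 8.9° = 0.5457.
θ₂ = arcsin 0.5457 = 33.07° from the normal.
From the interface: 90° − 33.07° = 56.93°.

56.9°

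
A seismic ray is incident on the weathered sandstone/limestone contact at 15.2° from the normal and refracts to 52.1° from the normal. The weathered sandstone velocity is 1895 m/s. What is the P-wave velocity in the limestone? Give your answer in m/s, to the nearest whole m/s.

5703 m/s

Snell's law: sin 15.2°/V₁ = sin 52.1°/V₂.
V₂ = V₁·sin 52.1°/sin 15.2° = 1895 × 3.0096 = 5703.19 m/s.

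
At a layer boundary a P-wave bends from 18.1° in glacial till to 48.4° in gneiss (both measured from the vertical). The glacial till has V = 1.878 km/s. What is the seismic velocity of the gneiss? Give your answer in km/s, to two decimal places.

4.52 km/s

sin 18.1° = 0.3107; sin 48.4° = 0.7478.
V₂ = V₁·(sin θ₂/sin θ₁) = 1.878·(0.7478/0.3107) = 4.52 km/s.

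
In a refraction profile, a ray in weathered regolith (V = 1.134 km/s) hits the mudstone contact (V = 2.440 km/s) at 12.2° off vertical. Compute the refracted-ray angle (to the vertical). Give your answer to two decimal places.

Snell's law: sin θ₂ = (V₂/V₁)·sin θ₁ = (2.440/1.134)·sin 12.2° = 0.4547.
θ₂ = sin⁻¹(0.4547) = 27.05° (from vertical).

27.05°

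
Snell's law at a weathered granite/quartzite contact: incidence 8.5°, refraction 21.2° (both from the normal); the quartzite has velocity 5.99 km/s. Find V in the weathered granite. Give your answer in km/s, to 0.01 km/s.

2.45 km/s

sin 8.5° = 0.1478; sin 21.2° = 0.3616.
V₁ = V₂·(sin θ₁/sin θ₂) = 5.99·(0.1478/0.3616) = 2.45 km/s.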